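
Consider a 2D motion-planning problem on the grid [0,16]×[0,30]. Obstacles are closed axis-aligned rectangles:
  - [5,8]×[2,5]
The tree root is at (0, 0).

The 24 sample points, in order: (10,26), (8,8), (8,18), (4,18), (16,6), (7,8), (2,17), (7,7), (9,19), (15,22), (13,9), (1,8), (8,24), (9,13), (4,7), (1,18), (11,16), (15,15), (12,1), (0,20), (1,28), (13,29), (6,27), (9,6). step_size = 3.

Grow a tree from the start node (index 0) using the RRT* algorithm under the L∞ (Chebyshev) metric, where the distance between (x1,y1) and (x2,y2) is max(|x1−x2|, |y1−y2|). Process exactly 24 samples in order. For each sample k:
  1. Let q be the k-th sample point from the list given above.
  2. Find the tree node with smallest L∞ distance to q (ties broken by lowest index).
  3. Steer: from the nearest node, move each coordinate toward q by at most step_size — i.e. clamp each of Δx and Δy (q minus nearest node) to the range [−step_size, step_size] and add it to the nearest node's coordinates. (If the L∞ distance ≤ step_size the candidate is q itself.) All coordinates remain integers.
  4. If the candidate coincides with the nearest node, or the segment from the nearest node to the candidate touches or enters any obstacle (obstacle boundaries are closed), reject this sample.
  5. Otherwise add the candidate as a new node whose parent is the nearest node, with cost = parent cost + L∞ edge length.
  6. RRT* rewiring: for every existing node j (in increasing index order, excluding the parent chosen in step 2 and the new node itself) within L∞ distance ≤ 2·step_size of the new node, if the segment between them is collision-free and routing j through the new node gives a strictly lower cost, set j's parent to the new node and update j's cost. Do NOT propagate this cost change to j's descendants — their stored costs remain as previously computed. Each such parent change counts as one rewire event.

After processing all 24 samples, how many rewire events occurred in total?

1. q=(10,26) nearest=0 d=26 new=(3,3) → add node 1 parent=0 cost=3
2. q=(8,8) nearest=1 d=5 new=(6,6) → blocked by [5,8]×[2,5], reject
3. q=(8,18) nearest=1 d=15 new=(6,6) → blocked by [5,8]×[2,5], reject
4. q=(4,18) nearest=1 d=15 new=(4,6) → add node 2 parent=1 cost=6
5. q=(16,6) nearest=2 d=12 new=(7,6) → add node 3 parent=2 cost=9
6. q=(7,8) nearest=3 d=2 new=(7,8) → add node 4 parent=3 cost=11
7. q=(2,17) nearest=4 d=9 new=(4,11) → add node 5 parent=4 cost=14
8. q=(7,7) nearest=3 d=1 new=(7,7) → add node 6 parent=3 cost=10
9. q=(9,19) nearest=5 d=8 new=(7,14) → add node 7 parent=5 cost=17
10. q=(15,22) nearest=7 d=8 new=(10,17) → add node 8 parent=7 cost=20
11. q=(13,9) nearest=3 d=6 new=(10,9) → add node 9 parent=3 cost=12
12. q=(1,8) nearest=2 d=3 new=(1,8) → add node 10 parent=2 cost=9; rewire 5→10 (12<14); rewire 7→10 (15<17)
13. q=(8,24) nearest=8 d=7 new=(8,20) → add node 11 parent=8 cost=23
14. q=(9,13) nearest=7 d=2 new=(9,13) → add node 12 parent=7 cost=17
15. q=(4,7) nearest=2 d=1 new=(4,7) → add node 13 parent=2 cost=7; rewire 4→13 (10<11); rewire 5→13 (11<12); rewire 12→13 (13<17)
16. q=(1,18) nearest=7 d=6 new=(4,17) → add node 14 parent=7 cost=18; rewire 11→14 (22<23)
17. q=(11,16) nearest=8 d=1 new=(11,16) → add node 15 parent=8 cost=21
18. q=(15,15) nearest=15 d=4 new=(14,15) → add node 16 parent=15 cost=24
19. q=(12,1) nearest=3 d=5 new=(10,3) → blocked by [5,8]×[2,5], reject
20. q=(0,20) nearest=14 d=4 new=(1,20) → add node 17 parent=14 cost=21
21. q=(1,28) nearest=11 d=8 new=(5,23) → add node 18 parent=11 cost=25
22. q=(13,29) nearest=18 d=8 new=(8,26) → add node 19 parent=18 cost=28
23. q=(6,27) nearest=19 d=2 new=(6,27) → add node 20 parent=19 cost=30
24. q=(9,6) nearest=3 d=2 new=(9,6) → add node 21 parent=3 cost=11

Rewire events: 6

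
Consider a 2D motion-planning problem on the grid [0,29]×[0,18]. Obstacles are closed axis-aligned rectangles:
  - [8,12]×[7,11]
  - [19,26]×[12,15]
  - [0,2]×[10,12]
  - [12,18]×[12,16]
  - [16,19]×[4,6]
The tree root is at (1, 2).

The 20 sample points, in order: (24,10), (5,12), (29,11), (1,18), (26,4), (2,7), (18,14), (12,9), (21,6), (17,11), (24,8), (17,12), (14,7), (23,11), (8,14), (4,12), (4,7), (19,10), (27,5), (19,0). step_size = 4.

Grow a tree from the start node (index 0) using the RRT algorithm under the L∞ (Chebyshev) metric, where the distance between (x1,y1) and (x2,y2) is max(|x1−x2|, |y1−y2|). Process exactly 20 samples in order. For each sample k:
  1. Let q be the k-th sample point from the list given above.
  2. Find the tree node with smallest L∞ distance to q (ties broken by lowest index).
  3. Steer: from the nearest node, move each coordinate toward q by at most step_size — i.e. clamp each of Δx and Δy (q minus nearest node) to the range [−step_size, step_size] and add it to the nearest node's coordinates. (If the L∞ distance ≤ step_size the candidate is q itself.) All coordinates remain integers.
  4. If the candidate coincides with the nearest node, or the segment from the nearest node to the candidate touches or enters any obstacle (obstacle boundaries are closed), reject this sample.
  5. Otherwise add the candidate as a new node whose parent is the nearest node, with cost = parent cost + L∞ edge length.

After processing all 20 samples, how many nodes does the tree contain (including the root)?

Node count: 17

1. q=(24,10) nearest=0 d=23 new=(5,6) → add node 1 parent=0 cost=4
2. q=(5,12) nearest=1 d=6 new=(5,10) → add node 2 parent=1 cost=8
3. q=(29,11) nearest=1 d=24 new=(9,10) → blocked by [8,12]×[7,11], reject
4. q=(1,18) nearest=2 d=8 new=(1,14) → add node 3 parent=2 cost=12
5. q=(26,4) nearest=1 d=21 new=(9,4) → add node 4 parent=1 cost=8
6. q=(2,7) nearest=1 d=3 new=(2,7) → add node 5 parent=1 cost=7
7. q=(18,14) nearest=4 d=10 new=(13,8) → blocked by [8,12]×[7,11], reject
8. q=(12,9) nearest=4 d=5 new=(12,8) → blocked by [8,12]×[7,11], reject
9. q=(21,6) nearest=4 d=12 new=(13,6) → add node 6 parent=4 cost=12
10. q=(17,11) nearest=6 d=5 new=(17,10) → add node 7 parent=6 cost=16
11. q=(24,8) nearest=7 d=7 new=(21,8) → add node 8 parent=7 cost=20
12. q=(17,12) nearest=7 d=2 new=(17,12) → blocked by [12,18]×[12,16], reject
13. q=(14,7) nearest=6 d=1 new=(14,7) → add node 9 parent=6 cost=13
14. q=(23,11) nearest=8 d=3 new=(23,11) → add node 10 parent=8 cost=23
15. q=(8,14) nearest=2 d=4 new=(8,14) → add node 11 parent=2 cost=12
16. q=(4,12) nearest=2 d=2 new=(4,12) → add node 12 parent=2 cost=10
17. q=(4,7) nearest=1 d=1 new=(4,7) → add node 13 parent=1 cost=5
18. q=(19,10) nearest=7 d=2 new=(19,10) → add node 14 parent=7 cost=18
19. q=(27,5) nearest=8 d=6 new=(25,5) → add node 15 parent=8 cost=24
20. q=(19,0) nearest=6 d=6 new=(17,2) → add node 16 parent=6 cost=16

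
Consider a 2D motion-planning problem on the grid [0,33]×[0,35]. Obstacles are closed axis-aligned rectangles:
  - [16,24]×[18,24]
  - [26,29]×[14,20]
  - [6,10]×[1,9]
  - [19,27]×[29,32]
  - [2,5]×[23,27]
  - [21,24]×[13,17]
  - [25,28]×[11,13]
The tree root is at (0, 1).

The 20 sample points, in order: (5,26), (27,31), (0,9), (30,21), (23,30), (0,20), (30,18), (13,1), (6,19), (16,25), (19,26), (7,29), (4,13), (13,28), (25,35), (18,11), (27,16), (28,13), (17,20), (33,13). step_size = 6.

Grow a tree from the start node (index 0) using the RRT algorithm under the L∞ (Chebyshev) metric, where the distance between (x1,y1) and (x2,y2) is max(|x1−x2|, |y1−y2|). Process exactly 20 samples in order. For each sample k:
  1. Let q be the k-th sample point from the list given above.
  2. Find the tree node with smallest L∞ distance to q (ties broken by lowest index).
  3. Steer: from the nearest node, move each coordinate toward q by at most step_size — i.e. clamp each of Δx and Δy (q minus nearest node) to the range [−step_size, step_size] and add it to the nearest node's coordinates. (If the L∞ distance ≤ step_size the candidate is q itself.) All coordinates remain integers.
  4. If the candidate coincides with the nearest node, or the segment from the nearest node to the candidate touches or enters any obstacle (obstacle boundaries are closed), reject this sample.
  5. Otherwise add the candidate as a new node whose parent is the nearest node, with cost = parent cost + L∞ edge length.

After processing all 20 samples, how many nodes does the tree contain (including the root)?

Node count: 11

1. q=(5,26) nearest=0 d=25 new=(5,7) → add node 1 parent=0 cost=6
2. q=(27,31) nearest=1 d=24 new=(11,13) → blocked by [6,10]×[1,9], reject
3. q=(0,9) nearest=1 d=5 new=(0,9) → add node 2 parent=1 cost=11
4. q=(30,21) nearest=1 d=25 new=(11,13) → blocked by [6,10]×[1,9], reject
5. q=(23,30) nearest=1 d=23 new=(11,13) → blocked by [6,10]×[1,9], reject
6. q=(0,20) nearest=2 d=11 new=(0,15) → add node 3 parent=2 cost=17
7. q=(30,18) nearest=1 d=25 new=(11,13) → blocked by [6,10]×[1,9], reject
8. q=(13,1) nearest=1 d=8 new=(11,1) → blocked by [6,10]×[1,9], reject
9. q=(6,19) nearest=3 d=6 new=(6,19) → add node 4 parent=3 cost=23
10. q=(16,25) nearest=4 d=10 new=(12,25) → add node 5 parent=4 cost=29
11. q=(19,26) nearest=5 d=7 new=(18,26) → add node 6 parent=5 cost=35
12. q=(7,29) nearest=5 d=5 new=(7,29) → add node 7 parent=5 cost=34
13. q=(4,13) nearest=2 d=4 new=(4,13) → add node 8 parent=2 cost=15
14. q=(13,28) nearest=5 d=3 new=(13,28) → add node 9 parent=5 cost=32
15. q=(25,35) nearest=6 d=9 new=(24,32) → blocked by [19,27]×[29,32], reject
16. q=(18,11) nearest=4 d=12 new=(12,13) → add node 10 parent=4 cost=29
17. q=(27,16) nearest=6 d=10 new=(24,20) → blocked by [16,24]×[18,24], reject
18. q=(28,13) nearest=6 d=13 new=(24,20) → blocked by [16,24]×[18,24], reject
19. q=(17,20) nearest=5 d=5 new=(17,20) → blocked by [16,24]×[18,24], reject
20. q=(33,13) nearest=6 d=15 new=(24,20) → blocked by [16,24]×[18,24], reject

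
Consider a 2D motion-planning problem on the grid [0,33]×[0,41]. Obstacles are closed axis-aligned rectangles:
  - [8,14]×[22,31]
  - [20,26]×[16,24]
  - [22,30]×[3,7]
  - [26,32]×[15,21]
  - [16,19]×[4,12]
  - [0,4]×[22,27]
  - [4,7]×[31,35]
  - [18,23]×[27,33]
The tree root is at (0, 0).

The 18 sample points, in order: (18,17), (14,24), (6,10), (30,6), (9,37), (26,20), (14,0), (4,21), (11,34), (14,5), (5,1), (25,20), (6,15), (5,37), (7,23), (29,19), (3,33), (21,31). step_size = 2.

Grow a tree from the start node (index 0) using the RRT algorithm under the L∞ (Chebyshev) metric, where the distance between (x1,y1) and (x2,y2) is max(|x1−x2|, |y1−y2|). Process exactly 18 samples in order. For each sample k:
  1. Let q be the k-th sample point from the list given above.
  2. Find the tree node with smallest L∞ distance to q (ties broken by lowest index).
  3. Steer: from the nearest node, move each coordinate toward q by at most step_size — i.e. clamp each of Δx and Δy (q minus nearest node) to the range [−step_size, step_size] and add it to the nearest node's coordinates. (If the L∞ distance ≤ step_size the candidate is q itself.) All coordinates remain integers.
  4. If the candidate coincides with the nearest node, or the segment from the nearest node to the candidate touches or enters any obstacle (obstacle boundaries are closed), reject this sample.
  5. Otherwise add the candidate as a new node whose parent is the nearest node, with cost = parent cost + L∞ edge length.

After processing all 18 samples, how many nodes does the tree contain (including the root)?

Node count: 18

1. q=(18,17) nearest=0 d=18 new=(2,2) → add node 1 parent=0 cost=2
2. q=(14,24) nearest=1 d=22 new=(4,4) → add node 2 parent=1 cost=4
3. q=(6,10) nearest=2 d=6 new=(6,6) → add node 3 parent=2 cost=6
4. q=(30,6) nearest=3 d=24 new=(8,6) → add node 4 parent=3 cost=8
5. q=(9,37) nearest=3 d=31 new=(8,8) → add node 5 parent=3 cost=8
6. q=(26,20) nearest=4 d=18 new=(10,8) → add node 6 parent=4 cost=10
7. q=(14,0) nearest=4 d=6 new=(10,4) → add node 7 parent=4 cost=10
8. q=(4,21) nearest=5 d=13 new=(6,10) → add node 8 parent=5 cost=10
9. q=(11,34) nearest=8 d=24 new=(8,12) → add node 9 parent=8 cost=12
10. q=(14,5) nearest=6 d=4 new=(12,6) → add node 10 parent=6 cost=12
11. q=(5,1) nearest=1 d=3 new=(4,1) → add node 11 parent=1 cost=4
12. q=(25,20) nearest=10 d=14 new=(14,8) → add node 12 parent=10 cost=14
13. q=(6,15) nearest=9 d=3 new=(6,14) → add node 13 parent=9 cost=14
14. q=(5,37) nearest=13 d=23 new=(5,16) → add node 14 parent=13 cost=16
15. q=(7,23) nearest=14 d=7 new=(7,18) → add node 15 parent=14 cost=18
16. q=(29,19) nearest=12 d=15 new=(16,10) → blocked by [16,19]×[4,12], reject
17. q=(3,33) nearest=15 d=15 new=(5,20) → add node 16 parent=15 cost=20
18. q=(21,31) nearest=15 d=14 new=(9,20) → add node 17 parent=15 cost=20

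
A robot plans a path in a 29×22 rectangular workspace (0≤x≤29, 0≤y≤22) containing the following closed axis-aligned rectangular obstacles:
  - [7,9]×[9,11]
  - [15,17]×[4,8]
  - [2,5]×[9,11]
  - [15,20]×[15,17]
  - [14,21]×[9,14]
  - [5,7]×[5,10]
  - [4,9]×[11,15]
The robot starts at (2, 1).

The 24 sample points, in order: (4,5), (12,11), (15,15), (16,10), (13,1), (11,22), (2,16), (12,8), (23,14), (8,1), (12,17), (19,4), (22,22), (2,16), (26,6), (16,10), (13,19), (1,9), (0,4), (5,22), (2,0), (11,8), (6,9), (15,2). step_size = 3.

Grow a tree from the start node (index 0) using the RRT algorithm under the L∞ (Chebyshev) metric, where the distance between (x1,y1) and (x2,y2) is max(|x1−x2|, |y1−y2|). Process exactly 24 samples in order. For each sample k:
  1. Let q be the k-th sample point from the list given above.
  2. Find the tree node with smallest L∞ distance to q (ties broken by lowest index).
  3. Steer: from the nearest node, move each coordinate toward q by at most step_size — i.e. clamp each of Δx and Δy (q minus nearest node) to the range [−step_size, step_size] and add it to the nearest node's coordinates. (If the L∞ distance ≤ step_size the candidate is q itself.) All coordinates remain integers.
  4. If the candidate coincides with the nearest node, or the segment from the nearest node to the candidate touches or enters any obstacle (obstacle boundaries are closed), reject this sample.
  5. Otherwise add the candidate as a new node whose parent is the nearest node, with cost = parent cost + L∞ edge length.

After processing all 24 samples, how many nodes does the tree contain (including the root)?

Node count: 12

1. q=(4,5) nearest=0 d=4 new=(4,4) → add node 1 parent=0 cost=3
2. q=(12,11) nearest=1 d=8 new=(7,7) → blocked by [5,7]×[5,10], reject
3. q=(15,15) nearest=1 d=11 new=(7,7) → blocked by [5,7]×[5,10], reject
4. q=(16,10) nearest=1 d=12 new=(7,7) → blocked by [5,7]×[5,10], reject
5. q=(13,1) nearest=1 d=9 new=(7,1) → add node 2 parent=1 cost=6
6. q=(11,22) nearest=1 d=18 new=(7,7) → blocked by [5,7]×[5,10], reject
7. q=(2,16) nearest=1 d=12 new=(2,7) → add node 3 parent=1 cost=6
8. q=(12,8) nearest=2 d=7 new=(10,4) → add node 4 parent=2 cost=9
9. q=(23,14) nearest=4 d=13 new=(13,7) → add node 5 parent=4 cost=12
10. q=(8,1) nearest=2 d=1 new=(8,1) → add node 6 parent=2 cost=7
11. q=(12,17) nearest=3 d=10 new=(5,10) → blocked by [2,5]×[9,11], reject
12. q=(19,4) nearest=5 d=6 new=(16,4) → blocked by [15,17]×[4,8], reject
13. q=(22,22) nearest=5 d=15 new=(16,10) → blocked by [14,21]×[9,14], reject
14. q=(2,16) nearest=3 d=9 new=(2,10) → blocked by [2,5]×[9,11], reject
15. q=(26,6) nearest=5 d=13 new=(16,6) → blocked by [15,17]×[4,8], reject
16. q=(16,10) nearest=5 d=3 new=(16,10) → blocked by [14,21]×[9,14], reject
17. q=(13,19) nearest=3 d=12 new=(5,10) → blocked by [2,5]×[9,11], reject
18. q=(1,9) nearest=3 d=2 new=(1,9) → add node 7 parent=3 cost=8
19. q=(0,4) nearest=0 d=3 new=(0,4) → add node 8 parent=0 cost=3
20. q=(5,22) nearest=7 d=13 new=(4,12) → blocked by [2,5]×[9,11], reject
21. q=(2,0) nearest=0 d=1 new=(2,0) → add node 9 parent=0 cost=1
22. q=(11,8) nearest=5 d=2 new=(11,8) → add node 10 parent=5 cost=14
23. q=(6,9) nearest=3 d=4 new=(5,9) → blocked by [2,5]×[9,11], reject
24. q=(15,2) nearest=4 d=5 new=(13,2) → add node 11 parent=4 cost=12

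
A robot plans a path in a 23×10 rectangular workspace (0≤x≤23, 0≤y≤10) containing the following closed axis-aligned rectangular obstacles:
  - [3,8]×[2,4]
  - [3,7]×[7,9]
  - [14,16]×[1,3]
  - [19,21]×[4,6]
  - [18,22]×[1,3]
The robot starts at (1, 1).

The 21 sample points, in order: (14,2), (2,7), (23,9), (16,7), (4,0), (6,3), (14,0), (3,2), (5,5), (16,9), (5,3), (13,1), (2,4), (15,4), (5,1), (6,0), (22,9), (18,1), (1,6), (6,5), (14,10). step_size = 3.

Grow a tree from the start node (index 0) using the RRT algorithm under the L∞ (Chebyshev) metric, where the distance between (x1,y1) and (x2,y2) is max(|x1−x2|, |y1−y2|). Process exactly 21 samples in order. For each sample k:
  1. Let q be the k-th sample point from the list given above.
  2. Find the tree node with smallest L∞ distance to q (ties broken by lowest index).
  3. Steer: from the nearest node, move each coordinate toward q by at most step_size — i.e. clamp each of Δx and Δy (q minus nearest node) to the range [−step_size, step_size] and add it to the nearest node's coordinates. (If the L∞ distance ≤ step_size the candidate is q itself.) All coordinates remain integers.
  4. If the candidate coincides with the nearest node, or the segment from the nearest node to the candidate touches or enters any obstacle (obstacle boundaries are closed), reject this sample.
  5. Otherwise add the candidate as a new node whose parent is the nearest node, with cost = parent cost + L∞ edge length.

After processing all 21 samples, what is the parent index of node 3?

Parent of node 3: 2

1. q=(14,2) nearest=0 d=13 new=(4,2) → blocked by [3,8]×[2,4], reject
2. q=(2,7) nearest=0 d=6 new=(2,4) → add node 1 parent=0 cost=3
3. q=(23,9) nearest=1 d=21 new=(5,7) → blocked by [3,7]×[7,9], reject
4. q=(16,7) nearest=1 d=14 new=(5,7) → blocked by [3,7]×[7,9], reject
5. q=(4,0) nearest=0 d=3 new=(4,0) → add node 2 parent=0 cost=3
6. q=(6,3) nearest=2 d=3 new=(6,3) → blocked by [3,8]×[2,4], reject
7. q=(14,0) nearest=2 d=10 new=(7,0) → add node 3 parent=2 cost=6
8. q=(3,2) nearest=0 d=2 new=(3,2) → blocked by [3,8]×[2,4], reject
9. q=(5,5) nearest=1 d=3 new=(5,5) → add node 4 parent=1 cost=6
10. q=(16,9) nearest=3 d=9 new=(10,3) → add node 5 parent=3 cost=9
11. q=(5,3) nearest=4 d=2 new=(5,3) → blocked by [3,8]×[2,4], reject
12. q=(13,1) nearest=5 d=3 new=(13,1) → add node 6 parent=5 cost=12
13. q=(2,4) nearest=1 d=0 → coincident, reject
14. q=(15,4) nearest=6 d=3 new=(15,4) → blocked by [14,16]×[1,3], reject
15. q=(5,1) nearest=2 d=1 new=(5,1) → add node 7 parent=2 cost=4
16. q=(6,0) nearest=3 d=1 new=(6,0) → add node 8 parent=3 cost=7
17. q=(22,9) nearest=6 d=9 new=(16,4) → blocked by [14,16]×[1,3], reject
18. q=(18,1) nearest=6 d=5 new=(16,1) → blocked by [14,16]×[1,3], reject
19. q=(1,6) nearest=1 d=2 new=(1,6) → add node 9 parent=1 cost=5
20. q=(6,5) nearest=4 d=1 new=(6,5) → add node 10 parent=4 cost=7
21. q=(14,10) nearest=5 d=7 new=(13,6) → add node 11 parent=5 cost=12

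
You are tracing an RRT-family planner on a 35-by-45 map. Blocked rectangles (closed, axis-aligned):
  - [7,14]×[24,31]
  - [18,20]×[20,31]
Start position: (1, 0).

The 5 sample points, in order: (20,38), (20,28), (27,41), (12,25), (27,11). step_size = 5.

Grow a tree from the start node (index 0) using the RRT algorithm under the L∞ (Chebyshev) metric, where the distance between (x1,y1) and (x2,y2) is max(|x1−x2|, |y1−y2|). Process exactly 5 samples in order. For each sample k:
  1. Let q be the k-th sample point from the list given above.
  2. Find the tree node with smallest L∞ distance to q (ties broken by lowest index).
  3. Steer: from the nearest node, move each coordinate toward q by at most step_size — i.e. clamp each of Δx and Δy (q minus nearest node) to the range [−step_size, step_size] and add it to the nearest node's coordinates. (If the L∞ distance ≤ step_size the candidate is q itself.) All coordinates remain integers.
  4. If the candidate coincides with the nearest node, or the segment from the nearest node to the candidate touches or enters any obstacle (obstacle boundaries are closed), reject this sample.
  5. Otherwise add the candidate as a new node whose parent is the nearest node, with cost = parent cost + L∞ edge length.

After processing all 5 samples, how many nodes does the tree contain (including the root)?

Node count: 6

1. q=(20,38) nearest=0 d=38 new=(6,5) → add node 1 parent=0 cost=5
2. q=(20,28) nearest=1 d=23 new=(11,10) → add node 2 parent=1 cost=10
3. q=(27,41) nearest=2 d=31 new=(16,15) → add node 3 parent=2 cost=15
4. q=(12,25) nearest=3 d=10 new=(12,20) → add node 4 parent=3 cost=20
5. q=(27,11) nearest=3 d=11 new=(21,11) → add node 5 parent=3 cost=20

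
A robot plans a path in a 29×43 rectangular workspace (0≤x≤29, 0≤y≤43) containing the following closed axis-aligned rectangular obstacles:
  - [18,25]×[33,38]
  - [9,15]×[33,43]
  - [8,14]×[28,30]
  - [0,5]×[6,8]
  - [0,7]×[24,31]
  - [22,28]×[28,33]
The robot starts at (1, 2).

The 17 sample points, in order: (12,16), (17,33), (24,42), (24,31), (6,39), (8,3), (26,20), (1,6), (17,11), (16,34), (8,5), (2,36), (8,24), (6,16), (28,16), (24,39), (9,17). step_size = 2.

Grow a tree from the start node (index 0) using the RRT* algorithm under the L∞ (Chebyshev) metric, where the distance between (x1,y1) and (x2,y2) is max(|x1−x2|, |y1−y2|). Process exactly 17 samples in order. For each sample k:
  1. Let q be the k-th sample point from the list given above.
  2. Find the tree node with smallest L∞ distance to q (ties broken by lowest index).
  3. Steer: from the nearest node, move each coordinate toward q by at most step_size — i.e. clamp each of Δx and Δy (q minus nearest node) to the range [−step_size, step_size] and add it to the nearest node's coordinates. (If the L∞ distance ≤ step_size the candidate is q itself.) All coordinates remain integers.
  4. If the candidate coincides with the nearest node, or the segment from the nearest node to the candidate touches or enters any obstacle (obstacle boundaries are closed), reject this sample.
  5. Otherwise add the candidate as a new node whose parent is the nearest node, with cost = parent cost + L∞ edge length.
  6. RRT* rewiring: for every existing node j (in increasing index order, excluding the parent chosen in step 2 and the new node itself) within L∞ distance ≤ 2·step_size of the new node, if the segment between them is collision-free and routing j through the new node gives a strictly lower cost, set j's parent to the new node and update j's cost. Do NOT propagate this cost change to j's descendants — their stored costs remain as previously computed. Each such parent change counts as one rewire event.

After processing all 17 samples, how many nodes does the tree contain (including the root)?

Node count: 13

1. q=(12,16) nearest=0 d=14 new=(3,4) → add node 1 parent=0 cost=2
2. q=(17,33) nearest=1 d=29 new=(5,6) → blocked by [0,5]×[6,8], reject
3. q=(24,42) nearest=1 d=38 new=(5,6) → blocked by [0,5]×[6,8], reject
4. q=(24,31) nearest=1 d=27 new=(5,6) → blocked by [0,5]×[6,8], reject
5. q=(6,39) nearest=1 d=35 new=(5,6) → blocked by [0,5]×[6,8], reject
6. q=(8,3) nearest=1 d=5 new=(5,3) → add node 2 parent=1 cost=4
7. q=(26,20) nearest=2 d=21 new=(7,5) → add node 3 parent=2 cost=6
8. q=(1,6) nearest=1 d=2 new=(1,6) → blocked by [0,5]×[6,8], reject
9. q=(17,11) nearest=3 d=10 new=(9,7) → add node 4 parent=3 cost=8
10. q=(16,34) nearest=4 d=27 new=(11,9) → add node 5 parent=4 cost=10
11. q=(8,5) nearest=3 d=1 new=(8,5) → add node 6 parent=3 cost=7
12. q=(2,36) nearest=5 d=27 new=(9,11) → add node 7 parent=5 cost=12
13. q=(8,24) nearest=7 d=13 new=(8,13) → add node 8 parent=7 cost=14
14. q=(6,16) nearest=8 d=3 new=(6,15) → add node 9 parent=8 cost=16
15. q=(28,16) nearest=5 d=17 new=(13,11) → add node 10 parent=5 cost=12
16. q=(24,39) nearest=9 d=24 new=(8,17) → add node 11 parent=9 cost=18
17. q=(9,17) nearest=11 d=1 new=(9,17) → add node 12 parent=11 cost=19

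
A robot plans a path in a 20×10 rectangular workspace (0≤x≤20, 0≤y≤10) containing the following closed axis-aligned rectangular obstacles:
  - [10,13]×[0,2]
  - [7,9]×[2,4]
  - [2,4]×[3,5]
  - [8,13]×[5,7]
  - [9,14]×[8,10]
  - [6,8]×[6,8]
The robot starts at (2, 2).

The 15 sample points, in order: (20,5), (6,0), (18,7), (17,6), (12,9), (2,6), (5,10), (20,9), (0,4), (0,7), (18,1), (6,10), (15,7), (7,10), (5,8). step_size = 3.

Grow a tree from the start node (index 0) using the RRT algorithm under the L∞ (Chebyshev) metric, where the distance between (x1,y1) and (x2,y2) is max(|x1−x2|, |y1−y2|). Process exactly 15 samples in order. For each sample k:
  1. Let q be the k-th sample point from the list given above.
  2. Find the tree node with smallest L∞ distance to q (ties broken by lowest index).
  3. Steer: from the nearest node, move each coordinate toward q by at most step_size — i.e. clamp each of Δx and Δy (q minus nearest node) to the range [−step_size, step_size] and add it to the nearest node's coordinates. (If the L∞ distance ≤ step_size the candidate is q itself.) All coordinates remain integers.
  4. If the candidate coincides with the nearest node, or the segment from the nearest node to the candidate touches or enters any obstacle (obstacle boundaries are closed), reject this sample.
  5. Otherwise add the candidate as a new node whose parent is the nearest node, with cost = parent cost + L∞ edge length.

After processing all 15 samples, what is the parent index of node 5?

Parent of node 5: 2

1. q=(20,5) nearest=0 d=18 new=(5,5) → blocked by [2,4]×[3,5], reject
2. q=(6,0) nearest=0 d=4 new=(5,0) → add node 1 parent=0 cost=3
3. q=(18,7) nearest=1 d=13 new=(8,3) → blocked by [7,9]×[2,4], reject
4. q=(17,6) nearest=1 d=12 new=(8,3) → blocked by [7,9]×[2,4], reject
5. q=(12,9) nearest=1 d=9 new=(8,3) → blocked by [7,9]×[2,4], reject
6. q=(2,6) nearest=0 d=4 new=(2,5) → blocked by [2,4]×[3,5], reject
7. q=(5,10) nearest=0 d=8 new=(5,5) → blocked by [2,4]×[3,5], reject
8. q=(20,9) nearest=1 d=15 new=(8,3) → blocked by [7,9]×[2,4], reject
9. q=(0,4) nearest=0 d=2 new=(0,4) → add node 2 parent=0 cost=2
10. q=(0,7) nearest=2 d=3 new=(0,7) → add node 3 parent=2 cost=5
11. q=(18,1) nearest=1 d=13 new=(8,1) → add node 4 parent=1 cost=6
12. q=(6,10) nearest=2 d=6 new=(3,7) → add node 5 parent=2 cost=5
13. q=(15,7) nearest=4 d=7 new=(11,4) → blocked by [7,9]×[2,4], reject
14. q=(7,10) nearest=5 d=4 new=(6,10) → add node 6 parent=5 cost=8
15. q=(5,8) nearest=5 d=2 new=(5,8) → add node 7 parent=5 cost=7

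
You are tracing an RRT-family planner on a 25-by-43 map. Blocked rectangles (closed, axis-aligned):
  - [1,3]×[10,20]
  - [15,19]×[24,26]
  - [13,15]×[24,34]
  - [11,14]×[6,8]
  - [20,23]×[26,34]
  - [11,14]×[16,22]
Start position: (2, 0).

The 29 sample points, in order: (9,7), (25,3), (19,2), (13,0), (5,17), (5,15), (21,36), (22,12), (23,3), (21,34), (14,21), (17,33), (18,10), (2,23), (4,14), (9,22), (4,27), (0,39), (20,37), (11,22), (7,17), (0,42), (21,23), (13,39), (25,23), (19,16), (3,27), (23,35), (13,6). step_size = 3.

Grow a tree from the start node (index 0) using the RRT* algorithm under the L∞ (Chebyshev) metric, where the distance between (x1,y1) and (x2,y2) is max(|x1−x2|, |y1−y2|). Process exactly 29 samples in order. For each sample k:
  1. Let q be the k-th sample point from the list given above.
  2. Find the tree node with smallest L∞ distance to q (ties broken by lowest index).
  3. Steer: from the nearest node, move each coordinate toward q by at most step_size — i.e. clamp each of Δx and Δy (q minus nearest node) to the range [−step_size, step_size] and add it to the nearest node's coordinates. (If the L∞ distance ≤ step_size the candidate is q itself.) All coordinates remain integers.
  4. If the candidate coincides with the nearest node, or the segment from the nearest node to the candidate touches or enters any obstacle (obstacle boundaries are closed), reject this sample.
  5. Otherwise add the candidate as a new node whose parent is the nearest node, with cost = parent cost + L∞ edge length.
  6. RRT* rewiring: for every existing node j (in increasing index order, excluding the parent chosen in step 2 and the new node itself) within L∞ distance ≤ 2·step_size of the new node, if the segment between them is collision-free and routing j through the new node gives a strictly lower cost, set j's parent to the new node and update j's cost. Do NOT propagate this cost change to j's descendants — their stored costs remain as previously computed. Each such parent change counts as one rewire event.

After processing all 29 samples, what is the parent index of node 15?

1. q=(9,7) nearest=0 d=7 new=(5,3) → add node 1 parent=0 cost=3
2. q=(25,3) nearest=1 d=20 new=(8,3) → add node 2 parent=1 cost=6
3. q=(19,2) nearest=2 d=11 new=(11,2) → add node 3 parent=2 cost=9
4. q=(13,0) nearest=3 d=2 new=(13,0) → add node 4 parent=3 cost=11
5. q=(5,17) nearest=1 d=14 new=(5,6) → add node 5 parent=1 cost=6
6. q=(5,15) nearest=5 d=9 new=(5,9) → add node 6 parent=5 cost=9
7. q=(21,36) nearest=6 d=27 new=(8,12) → add node 7 parent=6 cost=12
8. q=(22,12) nearest=3 d=11 new=(14,5) → add node 8 parent=3 cost=12
9. q=(23,3) nearest=8 d=9 new=(17,3) → add node 9 parent=8 cost=15
10. q=(21,34) nearest=7 d=22 new=(11,15) → add node 10 parent=7 cost=15
11. q=(14,21) nearest=10 d=6 new=(14,18) → blocked by [11,14]×[16,22], reject
12. q=(17,33) nearest=10 d=18 new=(14,18) → blocked by [11,14]×[16,22], reject
13. q=(18,10) nearest=8 d=5 new=(17,8) → add node 11 parent=8 cost=15
14. q=(2,23) nearest=10 d=9 new=(8,18) → add node 12 parent=10 cost=18
15. q=(4,14) nearest=7 d=4 new=(5,14) → add node 13 parent=7 cost=15
16. q=(9,22) nearest=12 d=4 new=(9,21) → add node 14 parent=12 cost=21
17. q=(4,27) nearest=14 d=6 new=(6,24) → add node 15 parent=14 cost=24
18. q=(0,39) nearest=15 d=15 new=(3,27) → add node 16 parent=15 cost=27
19. q=(20,37) nearest=15 d=14 new=(9,27) → add node 17 parent=15 cost=27
20. q=(11,22) nearest=14 d=2 new=(11,22) → blocked by [11,14]×[16,22], reject
21. q=(7,17) nearest=12 d=1 new=(7,17) → add node 18 parent=12 cost=19
22. q=(0,42) nearest=16 d=15 new=(0,30) → add node 19 parent=16 cost=30
23. q=(21,23) nearest=10 d=10 new=(14,18) → blocked by [11,14]×[16,22], reject
24. q=(13,39) nearest=16 d=12 new=(6,30) → add node 20 parent=16 cost=30
25. q=(25,23) nearest=10 d=14 new=(14,18) → blocked by [11,14]×[16,22], reject
26. q=(19,16) nearest=10 d=8 new=(14,16) → blocked by [11,14]×[16,22], reject
27. q=(3,27) nearest=16 d=0 → coincident, reject
28. q=(23,35) nearest=14 d=14 new=(12,24) → add node 21 parent=14 cost=24
29. q=(13,6) nearest=8 d=1 new=(13,6) → blocked by [11,14]×[6,8], reject

Parent of node 15: 14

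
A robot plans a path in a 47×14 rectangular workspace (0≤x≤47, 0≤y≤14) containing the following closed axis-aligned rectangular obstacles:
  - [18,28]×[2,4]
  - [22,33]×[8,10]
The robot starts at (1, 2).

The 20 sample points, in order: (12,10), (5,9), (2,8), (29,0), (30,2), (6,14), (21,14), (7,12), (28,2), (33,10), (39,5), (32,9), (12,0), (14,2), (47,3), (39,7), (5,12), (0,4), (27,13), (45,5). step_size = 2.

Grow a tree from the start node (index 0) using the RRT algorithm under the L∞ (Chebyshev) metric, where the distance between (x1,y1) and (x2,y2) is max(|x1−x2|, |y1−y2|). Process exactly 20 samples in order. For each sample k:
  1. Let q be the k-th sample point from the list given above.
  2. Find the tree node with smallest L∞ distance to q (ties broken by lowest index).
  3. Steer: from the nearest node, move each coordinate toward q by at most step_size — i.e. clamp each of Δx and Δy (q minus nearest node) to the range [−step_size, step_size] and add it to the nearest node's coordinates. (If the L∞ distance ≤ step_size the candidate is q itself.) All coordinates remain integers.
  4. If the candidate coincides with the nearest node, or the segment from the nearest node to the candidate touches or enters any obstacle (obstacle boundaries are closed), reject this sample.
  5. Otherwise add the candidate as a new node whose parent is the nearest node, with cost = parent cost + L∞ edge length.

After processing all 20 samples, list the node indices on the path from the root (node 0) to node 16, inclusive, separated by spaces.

Path: 0 1 2 4 5 7 9 10 11 12 15 16

1. q=(12,10) nearest=0 d=11 new=(3,4) → add node 1 parent=0 cost=2
2. q=(5,9) nearest=1 d=5 new=(5,6) → add node 2 parent=1 cost=4
3. q=(2,8) nearest=2 d=3 new=(3,8) → add node 3 parent=2 cost=6
4. q=(29,0) nearest=2 d=24 new=(7,4) → add node 4 parent=2 cost=6
5. q=(30,2) nearest=4 d=23 new=(9,2) → add node 5 parent=4 cost=8
6. q=(6,14) nearest=3 d=6 new=(5,10) → add node 6 parent=3 cost=8
7. q=(21,14) nearest=5 d=12 new=(11,4) → add node 7 parent=5 cost=10
8. q=(7,12) nearest=6 d=2 new=(7,12) → add node 8 parent=6 cost=10
9. q=(28,2) nearest=7 d=17 new=(13,2) → add node 9 parent=7 cost=12
10. q=(33,10) nearest=9 d=20 new=(15,4) → add node 10 parent=9 cost=14
11. q=(39,5) nearest=10 d=24 new=(17,5) → add node 11 parent=10 cost=16
12. q=(32,9) nearest=11 d=15 new=(19,7) → add node 12 parent=11 cost=18
13. q=(12,0) nearest=9 d=2 new=(12,0) → add node 13 parent=9 cost=14
14. q=(14,2) nearest=9 d=1 new=(14,2) → add node 14 parent=9 cost=13
15. q=(47,3) nearest=12 d=28 new=(21,5) → add node 15 parent=12 cost=20
16. q=(39,7) nearest=15 d=18 new=(23,7) → add node 16 parent=15 cost=22
17. q=(5,12) nearest=6 d=2 new=(5,12) → add node 17 parent=6 cost=10
18. q=(0,4) nearest=0 d=2 new=(0,4) → add node 18 parent=0 cost=2
19. q=(27,13) nearest=16 d=6 new=(25,9) → blocked by [22,33]×[8,10], reject
20. q=(45,5) nearest=16 d=22 new=(25,5) → add node 19 parent=16 cost=24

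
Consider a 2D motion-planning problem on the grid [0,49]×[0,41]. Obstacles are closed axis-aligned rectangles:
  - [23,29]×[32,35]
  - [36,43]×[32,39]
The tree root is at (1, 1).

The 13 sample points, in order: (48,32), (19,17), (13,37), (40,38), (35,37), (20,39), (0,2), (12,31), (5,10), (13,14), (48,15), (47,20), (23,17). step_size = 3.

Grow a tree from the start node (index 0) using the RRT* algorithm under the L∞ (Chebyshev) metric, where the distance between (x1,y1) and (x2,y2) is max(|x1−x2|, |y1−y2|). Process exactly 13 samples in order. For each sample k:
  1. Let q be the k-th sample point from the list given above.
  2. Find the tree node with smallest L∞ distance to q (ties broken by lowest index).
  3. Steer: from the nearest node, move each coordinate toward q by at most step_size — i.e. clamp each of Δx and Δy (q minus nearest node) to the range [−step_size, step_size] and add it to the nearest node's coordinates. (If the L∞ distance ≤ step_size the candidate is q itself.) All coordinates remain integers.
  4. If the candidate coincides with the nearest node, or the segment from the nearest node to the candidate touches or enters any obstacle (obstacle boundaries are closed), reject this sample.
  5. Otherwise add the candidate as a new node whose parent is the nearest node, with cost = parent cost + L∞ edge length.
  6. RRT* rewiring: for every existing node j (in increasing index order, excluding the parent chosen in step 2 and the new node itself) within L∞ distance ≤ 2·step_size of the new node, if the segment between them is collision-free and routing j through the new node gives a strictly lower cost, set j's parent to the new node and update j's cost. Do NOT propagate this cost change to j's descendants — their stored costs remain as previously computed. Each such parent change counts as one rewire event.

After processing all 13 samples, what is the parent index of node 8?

1. q=(48,32) nearest=0 d=47 new=(4,4) → add node 1 parent=0 cost=3
2. q=(19,17) nearest=1 d=15 new=(7,7) → add node 2 parent=1 cost=6
3. q=(13,37) nearest=2 d=30 new=(10,10) → add node 3 parent=2 cost=9
4. q=(40,38) nearest=3 d=30 new=(13,13) → add node 4 parent=3 cost=12
5. q=(35,37) nearest=4 d=24 new=(16,16) → add node 5 parent=4 cost=15
6. q=(20,39) nearest=5 d=23 new=(19,19) → add node 6 parent=5 cost=18
7. q=(0,2) nearest=0 d=1 new=(0,2) → add node 7 parent=0 cost=1
8. q=(12,31) nearest=6 d=12 new=(16,22) → add node 8 parent=6 cost=21
9. q=(5,10) nearest=2 d=3 new=(5,10) → add node 9 parent=2 cost=9
10. q=(13,14) nearest=4 d=1 new=(13,14) → add node 10 parent=4 cost=13
11. q=(48,15) nearest=6 d=29 new=(22,16) → add node 11 parent=6 cost=21
12. q=(47,20) nearest=11 d=25 new=(25,19) → add node 12 parent=11 cost=24
13. q=(23,17) nearest=11 d=1 new=(23,17) → add node 13 parent=11 cost=22

Parent of node 8: 6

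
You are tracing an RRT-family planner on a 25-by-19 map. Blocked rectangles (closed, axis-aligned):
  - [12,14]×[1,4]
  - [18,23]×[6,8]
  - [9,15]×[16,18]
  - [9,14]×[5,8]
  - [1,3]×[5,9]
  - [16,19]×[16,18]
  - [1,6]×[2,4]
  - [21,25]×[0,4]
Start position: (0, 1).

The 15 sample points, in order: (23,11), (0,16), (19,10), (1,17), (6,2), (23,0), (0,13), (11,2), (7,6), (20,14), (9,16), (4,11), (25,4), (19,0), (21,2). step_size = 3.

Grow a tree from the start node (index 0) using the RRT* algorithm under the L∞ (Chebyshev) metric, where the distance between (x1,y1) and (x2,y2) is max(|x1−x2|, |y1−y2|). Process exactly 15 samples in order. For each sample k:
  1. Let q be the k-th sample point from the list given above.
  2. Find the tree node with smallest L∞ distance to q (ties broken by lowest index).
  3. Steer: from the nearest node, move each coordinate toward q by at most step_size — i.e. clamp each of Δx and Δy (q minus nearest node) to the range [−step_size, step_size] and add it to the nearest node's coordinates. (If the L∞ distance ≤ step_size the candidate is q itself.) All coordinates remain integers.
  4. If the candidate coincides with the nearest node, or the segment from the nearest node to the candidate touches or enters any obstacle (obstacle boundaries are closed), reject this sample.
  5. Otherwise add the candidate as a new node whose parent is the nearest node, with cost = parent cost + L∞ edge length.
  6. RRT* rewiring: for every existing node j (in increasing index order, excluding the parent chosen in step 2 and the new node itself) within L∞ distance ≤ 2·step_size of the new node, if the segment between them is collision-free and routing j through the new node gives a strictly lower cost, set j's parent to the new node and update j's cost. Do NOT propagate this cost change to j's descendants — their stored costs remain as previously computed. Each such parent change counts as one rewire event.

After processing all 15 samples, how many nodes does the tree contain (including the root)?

Node count: 6

1. q=(23,11) nearest=0 d=23 new=(3,4) → blocked by [1,6]×[2,4], reject
2. q=(0,16) nearest=0 d=15 new=(0,4) → add node 1 parent=0 cost=3
3. q=(19,10) nearest=0 d=19 new=(3,4) → blocked by [1,6]×[2,4], reject
4. q=(1,17) nearest=1 d=13 new=(1,7) → blocked by [1,3]×[5,9], reject
5. q=(6,2) nearest=0 d=6 new=(3,2) → blocked by [1,6]×[2,4], reject
6. q=(23,0) nearest=0 d=23 new=(3,0) → add node 2 parent=0 cost=3
7. q=(0,13) nearest=1 d=9 new=(0,7) → add node 3 parent=1 cost=6
8. q=(11,2) nearest=2 d=8 new=(6,2) → blocked by [1,6]×[2,4], reject
9. q=(7,6) nearest=2 d=6 new=(6,3) → blocked by [1,6]×[2,4], reject
10. q=(20,14) nearest=2 d=17 new=(6,3) → blocked by [1,6]×[2,4], reject
11. q=(9,16) nearest=3 d=9 new=(3,10) → blocked by [1,3]×[5,9], reject
12. q=(4,11) nearest=3 d=4 new=(3,10) → blocked by [1,3]×[5,9], reject
13. q=(25,4) nearest=2 d=22 new=(6,3) → blocked by [1,6]×[2,4], reject
14. q=(19,0) nearest=2 d=16 new=(6,0) → add node 4 parent=2 cost=6
15. q=(21,2) nearest=4 d=15 new=(9,2) → add node 5 parent=4 cost=9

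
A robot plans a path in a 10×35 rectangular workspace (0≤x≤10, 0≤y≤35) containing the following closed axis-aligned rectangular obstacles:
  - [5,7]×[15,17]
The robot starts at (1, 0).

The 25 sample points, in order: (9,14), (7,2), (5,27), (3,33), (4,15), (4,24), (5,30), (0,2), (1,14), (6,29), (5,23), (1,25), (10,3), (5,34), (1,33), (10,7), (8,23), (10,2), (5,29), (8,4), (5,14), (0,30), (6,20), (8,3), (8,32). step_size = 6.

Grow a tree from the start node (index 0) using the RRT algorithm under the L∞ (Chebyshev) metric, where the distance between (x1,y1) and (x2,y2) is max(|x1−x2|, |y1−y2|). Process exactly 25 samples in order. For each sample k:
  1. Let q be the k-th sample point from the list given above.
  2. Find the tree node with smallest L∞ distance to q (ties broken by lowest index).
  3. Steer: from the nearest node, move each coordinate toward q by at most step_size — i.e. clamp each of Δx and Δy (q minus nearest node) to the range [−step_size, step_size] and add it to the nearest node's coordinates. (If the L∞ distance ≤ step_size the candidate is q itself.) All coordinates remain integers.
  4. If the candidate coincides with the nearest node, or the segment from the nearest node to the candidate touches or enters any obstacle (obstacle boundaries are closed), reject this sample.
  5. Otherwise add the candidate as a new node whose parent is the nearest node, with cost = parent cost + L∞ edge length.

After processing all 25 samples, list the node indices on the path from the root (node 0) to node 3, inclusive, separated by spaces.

Path: 0 1 3

1. q=(9,14) nearest=0 d=14 new=(7,6) → add node 1 parent=0 cost=6
2. q=(7,2) nearest=1 d=4 new=(7,2) → add node 2 parent=1 cost=10
3. q=(5,27) nearest=1 d=21 new=(5,12) → add node 3 parent=1 cost=12
4. q=(3,33) nearest=3 d=21 new=(3,18) → add node 4 parent=3 cost=18
5. q=(4,15) nearest=3 d=3 new=(4,15) → add node 5 parent=3 cost=15
6. q=(4,24) nearest=4 d=6 new=(4,24) → add node 6 parent=4 cost=24
7. q=(5,30) nearest=6 d=6 new=(5,30) → add node 7 parent=6 cost=30
8. q=(0,2) nearest=0 d=2 new=(0,2) → add node 8 parent=0 cost=2
9. q=(1,14) nearest=5 d=3 new=(1,14) → add node 9 parent=5 cost=18
10. q=(6,29) nearest=7 d=1 new=(6,29) → add node 10 parent=7 cost=31
11. q=(5,23) nearest=6 d=1 new=(5,23) → add node 11 parent=6 cost=25
12. q=(1,25) nearest=6 d=3 new=(1,25) → add node 12 parent=6 cost=27
13. q=(10,3) nearest=1 d=3 new=(10,3) → add node 13 parent=1 cost=9
14. q=(5,34) nearest=7 d=4 new=(5,34) → add node 14 parent=7 cost=34
15. q=(1,33) nearest=7 d=4 new=(1,33) → add node 15 parent=7 cost=34
16. q=(10,7) nearest=1 d=3 new=(10,7) → add node 16 parent=1 cost=9
17. q=(8,23) nearest=11 d=3 new=(8,23) → add node 17 parent=11 cost=28
18. q=(10,2) nearest=13 d=1 new=(10,2) → add node 18 parent=13 cost=10
19. q=(5,29) nearest=7 d=1 new=(5,29) → add node 19 parent=7 cost=31
20. q=(8,4) nearest=1 d=2 new=(8,4) → add node 20 parent=1 cost=8
21. q=(5,14) nearest=5 d=1 new=(5,14) → add node 21 parent=5 cost=16
22. q=(0,30) nearest=15 d=3 new=(0,30) → add node 22 parent=15 cost=37
23. q=(6,20) nearest=4 d=3 new=(6,20) → add node 23 parent=4 cost=21
24. q=(8,3) nearest=2 d=1 new=(8,3) → add node 24 parent=2 cost=11
25. q=(8,32) nearest=7 d=3 new=(8,32) → add node 25 parent=7 cost=33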